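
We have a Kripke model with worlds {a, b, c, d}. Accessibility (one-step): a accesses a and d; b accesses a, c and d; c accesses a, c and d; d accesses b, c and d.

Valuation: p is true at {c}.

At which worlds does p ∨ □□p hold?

{c}

a: p is F, □□p is F. ✗
b: p is F, □□p is F. ✗
c: p is T, □□p is F. ✓
d: p is F, □□p is F. ✗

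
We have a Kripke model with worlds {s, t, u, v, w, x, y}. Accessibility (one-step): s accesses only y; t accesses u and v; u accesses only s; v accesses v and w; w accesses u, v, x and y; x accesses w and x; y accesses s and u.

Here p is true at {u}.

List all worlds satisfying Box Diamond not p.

{s, t, u, v, w, x, y}

s: successors {y}; Diamond not p there: y:T. ✓
t: successors {u, v}; Diamond not p there: u:T, v:T. ✓
u: successors {s}; Diamond not p there: s:T. ✓
v: successors {v, w}; Diamond not p there: v:T, w:T. ✓
w: successors {u, v, x, y}; Diamond not p there: u:T, v:T, x:T, y:T. ✓
x: successors {w, x}; Diamond not p there: w:T, x:T. ✓
y: successors {s, u}; Diamond not p there: s:T, u:T. ✓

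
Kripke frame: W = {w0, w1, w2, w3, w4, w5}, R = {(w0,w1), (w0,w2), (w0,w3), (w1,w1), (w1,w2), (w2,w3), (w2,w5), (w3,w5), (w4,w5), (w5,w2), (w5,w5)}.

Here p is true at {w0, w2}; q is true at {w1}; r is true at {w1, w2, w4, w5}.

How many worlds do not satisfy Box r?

w0: successors {w1, w2, w3}; r there: w1:T, w2:T, w3:F. ✗
w1: successors {w1, w2}; r there: w1:T, w2:T. ✓
w2: successors {w3, w5}; r there: w3:F, w5:T. ✗
w3: successors {w5}; r there: w5:T. ✓
w4: successors {w5}; r there: w5:T. ✓
w5: successors {w2, w5}; r there: w2:T, w5:T. ✓
Satisfying worlds: {w1, w3, w4, w5}.
So Box r fails at the other 2 worlds.

2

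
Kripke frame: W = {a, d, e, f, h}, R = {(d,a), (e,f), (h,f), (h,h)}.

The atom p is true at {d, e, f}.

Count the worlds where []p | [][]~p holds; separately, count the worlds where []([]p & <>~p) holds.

For []p | [][]~p:
a: []p is T, [][]~p is T. ✓
d: []p is F, [][]~p is T. ✓
e: []p is T, [][]~p is T. ✓
f: []p is T, [][]~p is T. ✓
h: []p is F, [][]~p is F. ✗
— 4 worlds.
For []([]p & <>~p):
a: no successors, so []([]p & <>~p) holds vacuously. ✓
d: successors {a}; []p & <>~p there: a:F. ✗
e: successors {f}; []p & <>~p there: f:F. ✗
f: no successors, so []([]p & <>~p) holds vacuously. ✓
h: successors {f, h}; []p & <>~p there: f:F, h:F. ✗
— 2 worlds.

4 and 2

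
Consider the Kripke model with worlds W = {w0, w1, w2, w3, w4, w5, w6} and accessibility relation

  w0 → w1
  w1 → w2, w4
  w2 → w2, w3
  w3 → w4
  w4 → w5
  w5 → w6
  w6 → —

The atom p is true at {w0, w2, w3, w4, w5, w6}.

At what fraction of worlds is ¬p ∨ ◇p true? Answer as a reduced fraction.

5/7

w0: ¬p is F, ◇p is F. ✗
w1: ¬p is T, ◇p is T. ✓
w2: ¬p is F, ◇p is T. ✓
w3: ¬p is F, ◇p is T. ✓
w4: ¬p is F, ◇p is T. ✓
w5: ¬p is F, ◇p is T. ✓
w6: ¬p is F, ◇p is F. ✗
That's 5 of 7 worlds, so 5/7.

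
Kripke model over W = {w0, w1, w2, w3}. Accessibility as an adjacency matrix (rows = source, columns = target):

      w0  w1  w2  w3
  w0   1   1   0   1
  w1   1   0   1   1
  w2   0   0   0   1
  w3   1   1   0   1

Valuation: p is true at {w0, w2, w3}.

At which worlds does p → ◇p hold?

{w0, w1, w2, w3}

w0: p is T, ◇p is T. ✓
w1: p is F, ◇p is T. ✓
w2: p is T, ◇p is T. ✓
w3: p is T, ◇p is T. ✓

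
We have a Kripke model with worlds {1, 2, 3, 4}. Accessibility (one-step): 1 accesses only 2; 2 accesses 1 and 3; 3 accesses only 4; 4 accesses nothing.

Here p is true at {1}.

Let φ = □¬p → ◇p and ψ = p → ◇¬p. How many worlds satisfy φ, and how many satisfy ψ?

For □¬p → ◇p:
1: □¬p is T, ◇p is F. ✗
2: □¬p is F, ◇p is T. ✓
3: □¬p is T, ◇p is F. ✗
4: □¬p is T, ◇p is F. ✗
— 1 world.
For p → ◇¬p:
1: p is T, ◇¬p is T. ✓
2: p is F, ◇¬p is T. ✓
3: p is F, ◇¬p is T. ✓
4: p is F, ◇¬p is F. ✓
— 4 worlds.

1 and 4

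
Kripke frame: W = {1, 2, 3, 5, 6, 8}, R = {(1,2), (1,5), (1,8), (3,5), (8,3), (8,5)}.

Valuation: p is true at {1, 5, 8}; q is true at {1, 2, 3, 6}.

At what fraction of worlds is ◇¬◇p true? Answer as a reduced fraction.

1/2

1: successors {2, 5, 8}; ¬◇p there: 2:T, 5:T, 8:F. ✓
2: no successors, so ◇¬◇p fails. ✗
3: successors {5}; ¬◇p there: 5:T. ✓
5: no successors, so ◇¬◇p fails. ✗
6: no successors, so ◇¬◇p fails. ✗
8: successors {3, 5}; ¬◇p there: 3:F, 5:T. ✓
That's 3 of 6 worlds, so 3/6 = 1/2.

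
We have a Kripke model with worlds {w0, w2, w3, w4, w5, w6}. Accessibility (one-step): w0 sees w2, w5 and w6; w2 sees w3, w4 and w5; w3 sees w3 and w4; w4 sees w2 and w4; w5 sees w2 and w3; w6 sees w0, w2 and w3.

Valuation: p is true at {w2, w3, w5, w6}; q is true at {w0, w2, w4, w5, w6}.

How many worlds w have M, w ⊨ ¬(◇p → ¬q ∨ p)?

w0: ◇p → ¬q ∨ p is F. ✓
w2: ◇p → ¬q ∨ p is T. ✗
w3: ◇p → ¬q ∨ p is T. ✗
w4: ◇p → ¬q ∨ p is F. ✓
w5: ◇p → ¬q ∨ p is T. ✗
w6: ◇p → ¬q ∨ p is T. ✗
Satisfying worlds: {w0, w4}.

2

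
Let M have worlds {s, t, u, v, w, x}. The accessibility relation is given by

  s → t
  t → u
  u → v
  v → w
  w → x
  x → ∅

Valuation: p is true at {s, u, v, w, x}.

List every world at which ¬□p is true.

{s}

s: □p is F. ✓
t: □p is T. ✗
u: □p is T. ✗
v: □p is T. ✗
w: □p is T. ✗
x: □p is T. ✗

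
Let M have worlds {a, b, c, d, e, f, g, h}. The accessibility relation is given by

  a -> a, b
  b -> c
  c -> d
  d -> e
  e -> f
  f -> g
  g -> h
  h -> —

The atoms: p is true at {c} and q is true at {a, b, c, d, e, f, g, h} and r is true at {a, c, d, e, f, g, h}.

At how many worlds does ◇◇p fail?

a: successors {a, b}; ◇p there: a:F, b:T. ✓
b: successors {c}; ◇p there: c:F. ✗
c: successors {d}; ◇p there: d:F. ✗
d: successors {e}; ◇p there: e:F. ✗
e: successors {f}; ◇p there: f:F. ✗
f: successors {g}; ◇p there: g:F. ✗
g: successors {h}; ◇p there: h:F. ✗
h: no successors, so ◇◇p fails. ✗
Satisfying worlds: {a}.
So ◇◇p fails at the other 7 worlds.

7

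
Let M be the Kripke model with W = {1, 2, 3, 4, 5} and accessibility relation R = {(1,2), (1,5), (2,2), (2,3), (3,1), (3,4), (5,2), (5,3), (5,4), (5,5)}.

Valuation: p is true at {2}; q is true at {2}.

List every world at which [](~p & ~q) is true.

{3, 4}

1: successors {2, 5}; ~p & ~q there: 2:F, 5:T. ✗
2: successors {2, 3}; ~p & ~q there: 2:F, 3:T. ✗
3: successors {1, 4}; ~p & ~q there: 1:T, 4:T. ✓
4: no successors, so [](~p & ~q) holds vacuously. ✓
5: successors {2, 3, 4, 5}; ~p & ~q there: 2:F, 3:T, 4:T, 5:T. ✗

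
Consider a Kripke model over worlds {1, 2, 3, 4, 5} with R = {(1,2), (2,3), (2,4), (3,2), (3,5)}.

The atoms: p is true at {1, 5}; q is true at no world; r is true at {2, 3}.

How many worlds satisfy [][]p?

1: successors {2}; []p there: 2:F. ✗
2: successors {3, 4}; []p there: 3:F, 4:T. ✗
3: successors {2, 5}; []p there: 2:F, 5:T. ✗
4: no successors, so [][]p holds vacuously. ✓
5: no successors, so [][]p holds vacuously. ✓
Satisfying worlds: {4, 5}.

2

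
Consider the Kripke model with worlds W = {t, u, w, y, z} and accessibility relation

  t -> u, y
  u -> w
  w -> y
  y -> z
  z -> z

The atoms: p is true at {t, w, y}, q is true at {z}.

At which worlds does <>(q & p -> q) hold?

t: successors {u, y}; q & p -> q there: u:T, y:T. ✓
u: successors {w}; q & p -> q there: w:T. ✓
w: successors {y}; q & p -> q there: y:T. ✓
y: successors {z}; q & p -> q there: z:T. ✓
z: successors {z}; q & p -> q there: z:T. ✓

{t, u, w, y, z}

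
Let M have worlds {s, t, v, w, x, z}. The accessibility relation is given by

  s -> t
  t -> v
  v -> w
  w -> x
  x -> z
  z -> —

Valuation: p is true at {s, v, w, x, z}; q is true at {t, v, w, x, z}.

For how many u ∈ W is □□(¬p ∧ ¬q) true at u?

2

s: successors {t}; □(¬p ∧ ¬q) there: t:F. ✗
t: successors {v}; □(¬p ∧ ¬q) there: v:F. ✗
v: successors {w}; □(¬p ∧ ¬q) there: w:F. ✗
w: successors {x}; □(¬p ∧ ¬q) there: x:F. ✗
x: successors {z}; □(¬p ∧ ¬q) there: z:T. ✓
z: no successors, so □□(¬p ∧ ¬q) holds vacuously. ✓
Satisfying worlds: {x, z}.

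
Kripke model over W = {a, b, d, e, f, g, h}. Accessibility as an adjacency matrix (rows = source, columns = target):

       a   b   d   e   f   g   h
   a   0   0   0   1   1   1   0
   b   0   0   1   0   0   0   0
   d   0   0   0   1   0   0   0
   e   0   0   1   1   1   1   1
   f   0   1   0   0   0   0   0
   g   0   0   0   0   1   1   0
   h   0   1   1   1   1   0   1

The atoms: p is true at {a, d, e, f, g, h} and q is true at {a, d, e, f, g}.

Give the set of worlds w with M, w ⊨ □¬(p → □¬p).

{b, d}

a: successors {e, f, g}; ¬(p → □¬p) there: e:T, f:F, g:T. ✗
b: successors {d}; ¬(p → □¬p) there: d:T. ✓
d: successors {e}; ¬(p → □¬p) there: e:T. ✓
e: successors {d, e, f, g, h}; ¬(p → □¬p) there: d:T, e:T, f:F, g:T, h:T. ✗
f: successors {b}; ¬(p → □¬p) there: b:F. ✗
g: successors {f, g}; ¬(p → □¬p) there: f:F, g:T. ✗
h: successors {b, d, e, f, h}; ¬(p → □¬p) there: b:F, d:T, e:T, f:F, h:T. ✗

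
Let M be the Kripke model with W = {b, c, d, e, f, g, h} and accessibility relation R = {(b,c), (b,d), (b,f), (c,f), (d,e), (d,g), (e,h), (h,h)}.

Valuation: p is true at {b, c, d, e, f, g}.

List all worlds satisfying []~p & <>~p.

{e, h}

b: []~p is F, <>~p is F. ✗
c: []~p is F, <>~p is F. ✗
d: []~p is F, <>~p is F. ✗
e: []~p is T, <>~p is T. ✓
f: []~p is T, <>~p is F. ✗
g: []~p is T, <>~p is F. ✗
h: []~p is T, <>~p is T. ✓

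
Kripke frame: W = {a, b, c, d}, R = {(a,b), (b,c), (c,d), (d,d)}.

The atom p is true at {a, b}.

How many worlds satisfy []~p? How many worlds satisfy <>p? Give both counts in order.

3 and 1

For []~p:
a: successors {b}; ~p there: b:F. ✗
b: successors {c}; ~p there: c:T. ✓
c: successors {d}; ~p there: d:T. ✓
d: successors {d}; ~p there: d:T. ✓
— 3 worlds.
For <>p:
a: successors {b}; p there: b:T. ✓
b: successors {c}; p there: c:F. ✗
c: successors {d}; p there: d:F. ✗
d: successors {d}; p there: d:F. ✗
— 1 world.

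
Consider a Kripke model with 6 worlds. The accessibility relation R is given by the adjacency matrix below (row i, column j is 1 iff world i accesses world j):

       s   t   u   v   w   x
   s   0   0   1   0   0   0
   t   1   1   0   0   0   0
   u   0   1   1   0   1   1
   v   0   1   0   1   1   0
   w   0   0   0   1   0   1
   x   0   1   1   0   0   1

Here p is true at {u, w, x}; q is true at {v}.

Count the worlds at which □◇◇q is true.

1

s: successors {u}; ◇◇q there: u:T. ✓
t: successors {s, t}; ◇◇q there: s:F, t:F. ✗
u: successors {t, u, w, x}; ◇◇q there: t:F, u:T, w:T, x:F. ✗
v: successors {t, v, w}; ◇◇q there: t:F, v:T, w:T. ✗
w: successors {v, x}; ◇◇q there: v:T, x:F. ✗
x: successors {t, u, x}; ◇◇q there: t:F, u:T, x:F. ✗
Satisfying worlds: {s}.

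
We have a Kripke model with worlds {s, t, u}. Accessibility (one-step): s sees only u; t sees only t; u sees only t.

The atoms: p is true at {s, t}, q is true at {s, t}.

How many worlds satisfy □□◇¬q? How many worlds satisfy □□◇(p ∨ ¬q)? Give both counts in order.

For □□◇¬q:
s: successors {u}; □◇¬q there: u:F. ✗
t: successors {t}; □◇¬q there: t:F. ✗
u: successors {t}; □◇¬q there: t:F. ✗
— 0 worlds.
For □□◇(p ∨ ¬q):
s: successors {u}; □◇(p ∨ ¬q) there: u:T. ✓
t: successors {t}; □◇(p ∨ ¬q) there: t:T. ✓
u: successors {t}; □◇(p ∨ ¬q) there: t:T. ✓
— 3 worlds.

0 and 3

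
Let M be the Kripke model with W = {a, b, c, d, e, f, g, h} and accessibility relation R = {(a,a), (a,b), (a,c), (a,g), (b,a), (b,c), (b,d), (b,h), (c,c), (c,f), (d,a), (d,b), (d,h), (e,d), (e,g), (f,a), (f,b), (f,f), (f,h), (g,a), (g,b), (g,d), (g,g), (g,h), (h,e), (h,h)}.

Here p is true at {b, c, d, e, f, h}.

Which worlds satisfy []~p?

∅

a: successors {a, b, c, g}; ~p there: a:T, b:F, c:F, g:T. ✗
b: successors {a, c, d, h}; ~p there: a:T, c:F, d:F, h:F. ✗
c: successors {c, f}; ~p there: c:F, f:F. ✗
d: successors {a, b, h}; ~p there: a:T, b:F, h:F. ✗
e: successors {d, g}; ~p there: d:F, g:T. ✗
f: successors {a, b, f, h}; ~p there: a:T, b:F, f:F, h:F. ✗
g: successors {a, b, d, g, h}; ~p there: a:T, b:F, d:F, g:T, h:F. ✗
h: successors {e, h}; ~p there: e:F, h:F. ✗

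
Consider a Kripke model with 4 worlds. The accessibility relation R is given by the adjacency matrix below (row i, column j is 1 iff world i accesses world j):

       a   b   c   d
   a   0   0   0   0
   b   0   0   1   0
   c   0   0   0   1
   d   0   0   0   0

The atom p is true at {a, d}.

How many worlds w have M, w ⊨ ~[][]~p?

1

a: [][]~p is T. ✗
b: [][]~p is F. ✓
c: [][]~p is T. ✗
d: [][]~p is T. ✗
Satisfying worlds: {b}.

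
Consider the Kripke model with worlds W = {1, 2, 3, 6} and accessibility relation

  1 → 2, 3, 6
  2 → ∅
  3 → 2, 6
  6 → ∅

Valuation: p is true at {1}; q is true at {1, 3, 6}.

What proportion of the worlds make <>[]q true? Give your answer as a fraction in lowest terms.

1: successors {2, 3, 6}; []q there: 2:T, 3:F, 6:T. ✓
2: no successors, so <>[]q fails. ✗
3: successors {2, 6}; []q there: 2:T, 6:T. ✓
6: no successors, so <>[]q fails. ✗
That's 2 of 4 worlds, so 2/4 = 1/2.

1/2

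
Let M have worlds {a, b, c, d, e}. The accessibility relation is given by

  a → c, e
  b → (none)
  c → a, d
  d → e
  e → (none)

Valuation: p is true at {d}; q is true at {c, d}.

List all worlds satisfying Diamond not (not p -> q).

{a, c, d}

a: successors {c, e}; not (not p -> q) there: c:F, e:T. ✓
b: no successors, so Diamond not (not p -> q) fails. ✗
c: successors {a, d}; not (not p -> q) there: a:T, d:F. ✓
d: successors {e}; not (not p -> q) there: e:T. ✓
e: no successors, so Diamond not (not p -> q) fails. ✗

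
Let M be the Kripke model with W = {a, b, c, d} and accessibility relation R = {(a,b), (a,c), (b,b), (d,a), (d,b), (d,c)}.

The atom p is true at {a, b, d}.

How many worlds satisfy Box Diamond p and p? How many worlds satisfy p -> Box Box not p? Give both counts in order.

1 and 1

For Box Diamond p and p:
a: Box Diamond p is F, p is T. ✗
b: Box Diamond p is T, p is T. ✓
c: Box Diamond p is T, p is F. ✗
d: Box Diamond p is F, p is T. ✗
— 1 world.
For p -> Box Box not p:
a: p is T, Box Box not p is F. ✗
b: p is T, Box Box not p is F. ✗
c: p is F, Box Box not p is T. ✓
d: p is T, Box Box not p is F. ✗
— 1 world.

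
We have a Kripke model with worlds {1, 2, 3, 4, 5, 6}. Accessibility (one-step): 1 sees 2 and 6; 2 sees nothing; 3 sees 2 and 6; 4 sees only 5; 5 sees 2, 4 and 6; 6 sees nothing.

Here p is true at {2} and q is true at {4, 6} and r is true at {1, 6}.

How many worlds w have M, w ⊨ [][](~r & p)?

1: successors {2, 6}; [](~r & p) there: 2:T, 6:T. ✓
2: no successors, so [][](~r & p) holds vacuously. ✓
3: successors {2, 6}; [](~r & p) there: 2:T, 6:T. ✓
4: successors {5}; [](~r & p) there: 5:F. ✗
5: successors {2, 4, 6}; [](~r & p) there: 2:T, 4:F, 6:T. ✗
6: no successors, so [][](~r & p) holds vacuously. ✓
Satisfying worlds: {1, 2, 3, 6}.

4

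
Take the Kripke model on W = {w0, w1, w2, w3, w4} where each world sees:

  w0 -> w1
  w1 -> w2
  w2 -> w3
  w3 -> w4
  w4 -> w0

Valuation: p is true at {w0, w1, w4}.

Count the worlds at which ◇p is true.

3

w0: successors {w1}; p there: w1:T. ✓
w1: successors {w2}; p there: w2:F. ✗
w2: successors {w3}; p there: w3:F. ✗
w3: successors {w4}; p there: w4:T. ✓
w4: successors {w0}; p there: w0:T. ✓
Satisfying worlds: {w0, w3, w4}.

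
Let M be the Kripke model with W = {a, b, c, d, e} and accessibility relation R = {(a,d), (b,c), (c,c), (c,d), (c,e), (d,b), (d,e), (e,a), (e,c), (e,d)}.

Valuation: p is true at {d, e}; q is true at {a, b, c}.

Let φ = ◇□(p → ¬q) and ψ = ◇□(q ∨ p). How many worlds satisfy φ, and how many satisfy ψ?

5 and 5

For ◇□(p → ¬q):
a: successors {d}; □(p → ¬q) there: d:T. ✓
b: successors {c}; □(p → ¬q) there: c:T. ✓
c: successors {c, d, e}; □(p → ¬q) there: c:T, d:T, e:T. ✓
d: successors {b, e}; □(p → ¬q) there: b:T, e:T. ✓
e: successors {a, c, d}; □(p → ¬q) there: a:T, c:T, d:T. ✓
— 5 worlds.
For ◇□(q ∨ p):
a: successors {d}; □(q ∨ p) there: d:T. ✓
b: successors {c}; □(q ∨ p) there: c:T. ✓
c: successors {c, d, e}; □(q ∨ p) there: c:T, d:T, e:T. ✓
d: successors {b, e}; □(q ∨ p) there: b:T, e:T. ✓
e: successors {a, c, d}; □(q ∨ p) there: a:T, c:T, d:T. ✓
— 5 worlds.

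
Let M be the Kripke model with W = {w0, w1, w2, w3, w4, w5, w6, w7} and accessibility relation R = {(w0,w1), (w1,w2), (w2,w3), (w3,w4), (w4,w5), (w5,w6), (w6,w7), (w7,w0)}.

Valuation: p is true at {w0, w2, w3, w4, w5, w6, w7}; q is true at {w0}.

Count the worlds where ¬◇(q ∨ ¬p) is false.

w0: ◇(q ∨ ¬p) is T. ✗
w1: ◇(q ∨ ¬p) is F. ✓
w2: ◇(q ∨ ¬p) is F. ✓
w3: ◇(q ∨ ¬p) is F. ✓
w4: ◇(q ∨ ¬p) is F. ✓
w5: ◇(q ∨ ¬p) is F. ✓
w6: ◇(q ∨ ¬p) is F. ✓
w7: ◇(q ∨ ¬p) is T. ✗
Satisfying worlds: {w1, w2, w3, w4, w5, w6}.
So ¬◇(q ∨ ¬p) fails at the other 2 worlds.

2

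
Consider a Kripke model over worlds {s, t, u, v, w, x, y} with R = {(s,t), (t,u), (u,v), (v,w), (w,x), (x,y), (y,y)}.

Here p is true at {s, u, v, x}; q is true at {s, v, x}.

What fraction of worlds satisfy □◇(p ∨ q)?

3/7

s: successors {t}; ◇(p ∨ q) there: t:T. ✓
t: successors {u}; ◇(p ∨ q) there: u:T. ✓
u: successors {v}; ◇(p ∨ q) there: v:F. ✗
v: successors {w}; ◇(p ∨ q) there: w:T. ✓
w: successors {x}; ◇(p ∨ q) there: x:F. ✗
x: successors {y}; ◇(p ∨ q) there: y:F. ✗
y: successors {y}; ◇(p ∨ q) there: y:F. ✗
That's 3 of 7 worlds, so 3/7.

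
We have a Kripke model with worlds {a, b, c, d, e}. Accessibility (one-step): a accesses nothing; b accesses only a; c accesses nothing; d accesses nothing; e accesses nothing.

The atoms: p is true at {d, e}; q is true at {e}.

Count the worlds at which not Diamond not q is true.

a: Diamond not q is F. ✓
b: Diamond not q is T. ✗
c: Diamond not q is F. ✓
d: Diamond not q is F. ✓
e: Diamond not q is F. ✓
Satisfying worlds: {a, c, d, e}.

4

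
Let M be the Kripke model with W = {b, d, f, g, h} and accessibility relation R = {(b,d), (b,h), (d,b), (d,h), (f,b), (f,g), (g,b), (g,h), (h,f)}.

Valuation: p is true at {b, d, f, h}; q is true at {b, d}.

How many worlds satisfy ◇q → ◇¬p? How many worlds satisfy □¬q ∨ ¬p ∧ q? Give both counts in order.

For ◇q → ◇¬p:
b: ◇q is T, ◇¬p is F. ✗
d: ◇q is T, ◇¬p is F. ✗
f: ◇q is T, ◇¬p is T. ✓
g: ◇q is T, ◇¬p is F. ✗
h: ◇q is F, ◇¬p is F. ✓
— 2 worlds.
For □¬q ∨ ¬p ∧ q:
b: □¬q is F, ¬p ∧ q is F. ✗
d: □¬q is F, ¬p ∧ q is F. ✗
f: □¬q is F, ¬p ∧ q is F. ✗
g: □¬q is F, ¬p ∧ q is F. ✗
h: □¬q is T, ¬p ∧ q is F. ✓
— 1 world.

2 and 1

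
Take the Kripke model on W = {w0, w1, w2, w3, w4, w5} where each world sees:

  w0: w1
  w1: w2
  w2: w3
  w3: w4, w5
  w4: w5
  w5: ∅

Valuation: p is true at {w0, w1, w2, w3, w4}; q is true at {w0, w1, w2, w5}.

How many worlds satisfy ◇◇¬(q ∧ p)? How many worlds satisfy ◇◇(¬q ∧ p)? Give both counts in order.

For ◇◇¬(q ∧ p):
w0: successors {w1}; ◇¬(q ∧ p) there: w1:F. ✗
w1: successors {w2}; ◇¬(q ∧ p) there: w2:T. ✓
w2: successors {w3}; ◇¬(q ∧ p) there: w3:T. ✓
w3: successors {w4, w5}; ◇¬(q ∧ p) there: w4:T, w5:F. ✓
w4: successors {w5}; ◇¬(q ∧ p) there: w5:F. ✗
w5: no successors, so ◇◇¬(q ∧ p) fails. ✗
— 3 worlds.
For ◇◇(¬q ∧ p):
w0: successors {w1}; ◇(¬q ∧ p) there: w1:F. ✗
w1: successors {w2}; ◇(¬q ∧ p) there: w2:T. ✓
w2: successors {w3}; ◇(¬q ∧ p) there: w3:T. ✓
w3: successors {w4, w5}; ◇(¬q ∧ p) there: w4:F, w5:F. ✗
w4: successors {w5}; ◇(¬q ∧ p) there: w5:F. ✗
w5: no successors, so ◇◇(¬q ∧ p) fails. ✗
— 2 worlds.

3 and 2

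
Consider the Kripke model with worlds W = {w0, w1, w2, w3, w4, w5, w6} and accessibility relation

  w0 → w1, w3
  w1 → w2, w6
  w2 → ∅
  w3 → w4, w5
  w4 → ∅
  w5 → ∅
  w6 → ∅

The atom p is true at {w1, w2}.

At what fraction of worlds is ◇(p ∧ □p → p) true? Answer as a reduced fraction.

3/7

w0: successors {w1, w3}; p ∧ □p → p there: w1:T, w3:T. ✓
w1: successors {w2, w6}; p ∧ □p → p there: w2:T, w6:T. ✓
w2: no successors, so ◇(p ∧ □p → p) fails. ✗
w3: successors {w4, w5}; p ∧ □p → p there: w4:T, w5:T. ✓
w4: no successors, so ◇(p ∧ □p → p) fails. ✗
w5: no successors, so ◇(p ∧ □p → p) fails. ✗
w6: no successors, so ◇(p ∧ □p → p) fails. ✗
That's 3 of 7 worlds, so 3/7.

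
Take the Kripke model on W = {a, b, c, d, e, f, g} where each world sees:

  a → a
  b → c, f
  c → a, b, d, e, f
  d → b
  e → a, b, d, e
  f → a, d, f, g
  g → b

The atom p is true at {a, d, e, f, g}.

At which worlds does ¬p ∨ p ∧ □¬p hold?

{b, c, d, g}

a: ¬p is F, p ∧ □¬p is F. ✗
b: ¬p is T, p ∧ □¬p is F. ✓
c: ¬p is T, p ∧ □¬p is F. ✓
d: ¬p is F, p ∧ □¬p is T. ✓
e: ¬p is F, p ∧ □¬p is F. ✗
f: ¬p is F, p ∧ □¬p is F. ✗
g: ¬p is F, p ∧ □¬p is T. ✓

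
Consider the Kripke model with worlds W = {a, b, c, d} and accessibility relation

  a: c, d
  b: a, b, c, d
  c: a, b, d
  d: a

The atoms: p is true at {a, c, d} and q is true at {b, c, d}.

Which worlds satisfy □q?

{a}

a: successors {c, d}; q there: c:T, d:T. ✓
b: successors {a, b, c, d}; q there: a:F, b:T, c:T, d:T. ✗
c: successors {a, b, d}; q there: a:F, b:T, d:T. ✗
d: successors {a}; q there: a:F. ✗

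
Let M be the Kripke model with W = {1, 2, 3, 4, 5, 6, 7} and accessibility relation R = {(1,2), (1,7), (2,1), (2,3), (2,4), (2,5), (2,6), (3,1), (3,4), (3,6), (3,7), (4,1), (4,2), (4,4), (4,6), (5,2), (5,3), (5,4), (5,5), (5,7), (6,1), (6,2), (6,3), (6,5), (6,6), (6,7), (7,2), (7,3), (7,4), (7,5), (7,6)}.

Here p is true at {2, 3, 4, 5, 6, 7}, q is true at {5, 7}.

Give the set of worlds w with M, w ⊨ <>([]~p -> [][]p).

{1, 2, 3, 4, 5, 6, 7}

1: successors {2, 7}; []~p -> [][]p there: 2:T, 7:T. ✓
2: successors {1, 3, 4, 5, 6}; []~p -> [][]p there: 1:T, 3:T, 4:T, 5:T, 6:T. ✓
3: successors {1, 4, 6, 7}; []~p -> [][]p there: 1:T, 4:T, 6:T, 7:T. ✓
4: successors {1, 2, 4, 6}; []~p -> [][]p there: 1:T, 2:T, 4:T, 6:T. ✓
5: successors {2, 3, 4, 5, 7}; []~p -> [][]p there: 2:T, 3:T, 4:T, 5:T, 7:T. ✓
6: successors {1, 2, 3, 5, 6, 7}; []~p -> [][]p there: 1:T, 2:T, 3:T, 5:T, 6:T, 7:T. ✓
7: successors {2, 3, 4, 5, 6}; []~p -> [][]p there: 2:T, 3:T, 4:T, 5:T, 6:T. ✓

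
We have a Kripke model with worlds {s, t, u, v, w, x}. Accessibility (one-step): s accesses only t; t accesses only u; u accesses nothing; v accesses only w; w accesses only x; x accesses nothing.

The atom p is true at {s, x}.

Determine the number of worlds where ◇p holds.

1

s: successors {t}; p there: t:F. ✗
t: successors {u}; p there: u:F. ✗
u: no successors, so ◇p fails. ✗
v: successors {w}; p there: w:F. ✗
w: successors {x}; p there: x:T. ✓
x: no successors, so ◇p fails. ✗
Satisfying worlds: {w}.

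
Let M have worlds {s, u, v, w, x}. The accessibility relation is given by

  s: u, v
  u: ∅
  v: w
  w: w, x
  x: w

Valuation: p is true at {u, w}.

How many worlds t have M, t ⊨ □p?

3

s: successors {u, v}; p there: u:T, v:F. ✗
u: no successors, so □p holds vacuously. ✓
v: successors {w}; p there: w:T. ✓
w: successors {w, x}; p there: w:T, x:F. ✗
x: successors {w}; p there: w:T. ✓
Satisfying worlds: {u, v, x}.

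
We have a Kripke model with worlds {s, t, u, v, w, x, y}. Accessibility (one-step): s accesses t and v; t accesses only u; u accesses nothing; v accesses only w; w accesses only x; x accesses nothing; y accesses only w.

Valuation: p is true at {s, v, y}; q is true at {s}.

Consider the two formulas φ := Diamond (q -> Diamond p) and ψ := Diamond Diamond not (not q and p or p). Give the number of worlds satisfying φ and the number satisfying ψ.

For Diamond (q -> Diamond p):
s: successors {t, v}; q -> Diamond p there: t:T, v:T. ✓
t: successors {u}; q -> Diamond p there: u:T. ✓
u: no successors, so Diamond (q -> Diamond p) fails. ✗
v: successors {w}; q -> Diamond p there: w:T. ✓
w: successors {x}; q -> Diamond p there: x:T. ✓
x: no successors, so Diamond (q -> Diamond p) fails. ✗
y: successors {w}; q -> Diamond p there: w:T. ✓
— 5 worlds.
For Diamond Diamond not (not q and p or p):
s: successors {t, v}; Diamond not (not q and p or p) there: t:T, v:T. ✓
t: successors {u}; Diamond not (not q and p or p) there: u:F. ✗
u: no successors, so Diamond Diamond not (not q and p or p) fails. ✗
v: successors {w}; Diamond not (not q and p or p) there: w:T. ✓
w: successors {x}; Diamond not (not q and p or p) there: x:F. ✗
x: no successors, so Diamond Diamond not (not q and p or p) fails. ✗
y: successors {w}; Diamond not (not q and p or p) there: w:T. ✓
— 3 worlds.

5 and 3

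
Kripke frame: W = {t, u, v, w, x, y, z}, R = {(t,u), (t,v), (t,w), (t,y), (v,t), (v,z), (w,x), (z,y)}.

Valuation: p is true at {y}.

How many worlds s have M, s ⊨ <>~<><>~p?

t: successors {u, v, w, y}; ~<><>~p there: u:T, v:F, w:T, y:T. ✓
u: no successors, so <>~<><>~p fails. ✗
v: successors {t, z}; ~<><>~p there: t:F, z:T. ✓
w: successors {x}; ~<><>~p there: x:T. ✓
x: no successors, so <>~<><>~p fails. ✗
y: no successors, so <>~<><>~p fails. ✗
z: successors {y}; ~<><>~p there: y:T. ✓
Satisfying worlds: {t, v, w, z}.

4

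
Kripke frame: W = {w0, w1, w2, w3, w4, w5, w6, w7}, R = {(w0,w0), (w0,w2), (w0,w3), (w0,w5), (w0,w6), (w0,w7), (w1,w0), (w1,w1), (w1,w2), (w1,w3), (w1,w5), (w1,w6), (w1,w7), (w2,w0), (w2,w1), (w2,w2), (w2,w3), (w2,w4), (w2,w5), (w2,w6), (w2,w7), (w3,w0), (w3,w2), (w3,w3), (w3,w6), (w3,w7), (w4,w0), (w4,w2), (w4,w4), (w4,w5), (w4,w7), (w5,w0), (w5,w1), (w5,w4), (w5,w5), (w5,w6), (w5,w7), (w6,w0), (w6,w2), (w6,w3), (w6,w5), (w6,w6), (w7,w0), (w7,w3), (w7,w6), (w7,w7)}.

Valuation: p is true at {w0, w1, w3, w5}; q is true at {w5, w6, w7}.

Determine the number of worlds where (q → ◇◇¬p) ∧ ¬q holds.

5

w0: q → ◇◇¬p is T, ¬q is T. ✓
w1: q → ◇◇¬p is T, ¬q is T. ✓
w2: q → ◇◇¬p is T, ¬q is T. ✓
w3: q → ◇◇¬p is T, ¬q is T. ✓
w4: q → ◇◇¬p is T, ¬q is T. ✓
w5: q → ◇◇¬p is T, ¬q is F. ✗
w6: q → ◇◇¬p is T, ¬q is F. ✗
w7: q → ◇◇¬p is T, ¬q is F. ✗
Satisfying worlds: {w0, w1, w2, w3, w4}.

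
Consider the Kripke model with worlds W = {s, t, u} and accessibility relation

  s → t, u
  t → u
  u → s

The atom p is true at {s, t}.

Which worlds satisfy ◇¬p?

s: successors {t, u}; ¬p there: t:F, u:T. ✓
t: successors {u}; ¬p there: u:T. ✓
u: successors {s}; ¬p there: s:F. ✗

{s, t}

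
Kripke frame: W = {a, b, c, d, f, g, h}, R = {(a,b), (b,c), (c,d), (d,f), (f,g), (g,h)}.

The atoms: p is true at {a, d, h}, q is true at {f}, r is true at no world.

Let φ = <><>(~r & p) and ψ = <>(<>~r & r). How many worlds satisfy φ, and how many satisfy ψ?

2 and 0

For <><>(~r & p):
a: successors {b}; <>(~r & p) there: b:F. ✗
b: successors {c}; <>(~r & p) there: c:T. ✓
c: successors {d}; <>(~r & p) there: d:F. ✗
d: successors {f}; <>(~r & p) there: f:F. ✗
f: successors {g}; <>(~r & p) there: g:T. ✓
g: successors {h}; <>(~r & p) there: h:F. ✗
h: no successors, so <><>(~r & p) fails. ✗
— 2 worlds.
For <>(<>~r & r):
a: successors {b}; <>~r & r there: b:F. ✗
b: successors {c}; <>~r & r there: c:F. ✗
c: successors {d}; <>~r & r there: d:F. ✗
d: successors {f}; <>~r & r there: f:F. ✗
f: successors {g}; <>~r & r there: g:F. ✗
g: successors {h}; <>~r & r there: h:F. ✗
h: no successors, so <>(<>~r & r) fails. ✗
— 0 worlds.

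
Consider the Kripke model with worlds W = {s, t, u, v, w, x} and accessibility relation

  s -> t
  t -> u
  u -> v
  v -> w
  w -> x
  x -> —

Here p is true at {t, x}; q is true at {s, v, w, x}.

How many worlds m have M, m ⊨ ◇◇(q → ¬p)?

s: successors {t}; ◇(q → ¬p) there: t:T. ✓
t: successors {u}; ◇(q → ¬p) there: u:T. ✓
u: successors {v}; ◇(q → ¬p) there: v:T. ✓
v: successors {w}; ◇(q → ¬p) there: w:F. ✗
w: successors {x}; ◇(q → ¬p) there: x:F. ✗
x: no successors, so ◇◇(q → ¬p) fails. ✗
Satisfying worlds: {s, t, u}.

3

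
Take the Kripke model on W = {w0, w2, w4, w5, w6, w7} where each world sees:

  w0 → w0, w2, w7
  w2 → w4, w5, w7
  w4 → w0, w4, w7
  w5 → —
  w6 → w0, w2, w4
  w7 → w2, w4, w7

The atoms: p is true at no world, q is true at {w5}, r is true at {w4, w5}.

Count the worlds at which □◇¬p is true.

5

w0: successors {w0, w2, w7}; ◇¬p there: w0:T, w2:T, w7:T. ✓
w2: successors {w4, w5, w7}; ◇¬p there: w4:T, w5:F, w7:T. ✗
w4: successors {w0, w4, w7}; ◇¬p there: w0:T, w4:T, w7:T. ✓
w5: no successors, so □◇¬p holds vacuously. ✓
w6: successors {w0, w2, w4}; ◇¬p there: w0:T, w2:T, w4:T. ✓
w7: successors {w2, w4, w7}; ◇¬p there: w2:T, w4:T, w7:T. ✓
Satisfying worlds: {w0, w4, w5, w6, w7}.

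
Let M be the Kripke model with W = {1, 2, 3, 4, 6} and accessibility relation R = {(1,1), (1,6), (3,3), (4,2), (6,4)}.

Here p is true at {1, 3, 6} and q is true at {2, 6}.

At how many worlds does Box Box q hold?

1: successors {1, 6}; Box q there: 1:F, 6:F. ✗
2: no successors, so Box Box q holds vacuously. ✓
3: successors {3}; Box q there: 3:F. ✗
4: successors {2}; Box q there: 2:T. ✓
6: successors {4}; Box q there: 4:T. ✓
Satisfying worlds: {2, 4, 6}.

3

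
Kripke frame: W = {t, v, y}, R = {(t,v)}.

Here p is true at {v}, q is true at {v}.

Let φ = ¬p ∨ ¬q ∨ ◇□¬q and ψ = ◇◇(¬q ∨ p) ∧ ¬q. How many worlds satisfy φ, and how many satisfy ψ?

For ¬p ∨ ¬q ∨ ◇□¬q:
t: ¬p ∨ ¬q is T, ◇□¬q is T. ✓
v: ¬p ∨ ¬q is F, ◇□¬q is F. ✗
y: ¬p ∨ ¬q is T, ◇□¬q is F. ✓
— 2 worlds.
For ◇◇(¬q ∨ p) ∧ ¬q:
t: ◇◇(¬q ∨ p) is F, ¬q is T. ✗
v: ◇◇(¬q ∨ p) is F, ¬q is F. ✗
y: ◇◇(¬q ∨ p) is F, ¬q is T. ✗
— 0 worlds.

2 and 0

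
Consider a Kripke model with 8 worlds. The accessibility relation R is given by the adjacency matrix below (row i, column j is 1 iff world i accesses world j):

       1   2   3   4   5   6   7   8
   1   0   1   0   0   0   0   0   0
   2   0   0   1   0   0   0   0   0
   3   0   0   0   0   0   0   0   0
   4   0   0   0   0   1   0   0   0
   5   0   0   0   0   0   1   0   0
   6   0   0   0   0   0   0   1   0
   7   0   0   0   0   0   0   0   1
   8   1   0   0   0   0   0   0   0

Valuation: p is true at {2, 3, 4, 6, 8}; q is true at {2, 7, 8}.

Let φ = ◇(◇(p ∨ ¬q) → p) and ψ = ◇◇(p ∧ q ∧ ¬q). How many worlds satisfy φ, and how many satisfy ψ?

4 and 0

For ◇(◇(p ∨ ¬q) → p):
1: successors {2}; ◇(p ∨ ¬q) → p there: 2:T. ✓
2: successors {3}; ◇(p ∨ ¬q) → p there: 3:T. ✓
3: no successors, so ◇(◇(p ∨ ¬q) → p) fails. ✗
4: successors {5}; ◇(p ∨ ¬q) → p there: 5:F. ✗
5: successors {6}; ◇(p ∨ ¬q) → p there: 6:T. ✓
6: successors {7}; ◇(p ∨ ¬q) → p there: 7:F. ✗
7: successors {8}; ◇(p ∨ ¬q) → p there: 8:T. ✓
8: successors {1}; ◇(p ∨ ¬q) → p there: 1:F. ✗
— 4 worlds.
For ◇◇(p ∧ q ∧ ¬q):
1: successors {2}; ◇(p ∧ q ∧ ¬q) there: 2:F. ✗
2: successors {3}; ◇(p ∧ q ∧ ¬q) there: 3:F. ✗
3: no successors, so ◇◇(p ∧ q ∧ ¬q) fails. ✗
4: successors {5}; ◇(p ∧ q ∧ ¬q) there: 5:F. ✗
5: successors {6}; ◇(p ∧ q ∧ ¬q) there: 6:F. ✗
6: successors {7}; ◇(p ∧ q ∧ ¬q) there: 7:F. ✗
7: successors {8}; ◇(p ∧ q ∧ ¬q) there: 8:F. ✗
8: successors {1}; ◇(p ∧ q ∧ ¬q) there: 1:F. ✗
— 0 worlds.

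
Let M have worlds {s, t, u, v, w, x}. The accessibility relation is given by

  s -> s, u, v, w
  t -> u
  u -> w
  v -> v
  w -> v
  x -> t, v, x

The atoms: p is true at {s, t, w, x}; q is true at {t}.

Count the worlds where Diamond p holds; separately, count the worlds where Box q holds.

3 and 0

For Diamond p:
s: successors {s, u, v, w}; p there: s:T, u:F, v:F, w:T. ✓
t: successors {u}; p there: u:F. ✗
u: successors {w}; p there: w:T. ✓
v: successors {v}; p there: v:F. ✗
w: successors {v}; p there: v:F. ✗
x: successors {t, v, x}; p there: t:T, v:F, x:T. ✓
— 3 worlds.
For Box q:
s: successors {s, u, v, w}; q there: s:F, u:F, v:F, w:F. ✗
t: successors {u}; q there: u:F. ✗
u: successors {w}; q there: w:F. ✗
v: successors {v}; q there: v:F. ✗
w: successors {v}; q there: v:F. ✗
x: successors {t, v, x}; q there: t:T, v:F, x:F. ✗
— 0 worlds.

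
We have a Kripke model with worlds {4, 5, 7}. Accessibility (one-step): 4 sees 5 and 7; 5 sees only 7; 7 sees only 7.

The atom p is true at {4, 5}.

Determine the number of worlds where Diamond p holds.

4: successors {5, 7}; p there: 5:T, 7:F. ✓
5: successors {7}; p there: 7:F. ✗
7: successors {7}; p there: 7:F. ✗
Satisfying worlds: {4}.

1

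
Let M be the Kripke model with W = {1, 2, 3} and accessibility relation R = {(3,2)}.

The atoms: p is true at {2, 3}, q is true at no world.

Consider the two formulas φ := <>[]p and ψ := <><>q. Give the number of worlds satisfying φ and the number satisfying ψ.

For <>[]p:
1: no successors, so <>[]p fails. ✗
2: no successors, so <>[]p fails. ✗
3: successors {2}; []p there: 2:T. ✓
— 1 world.
For <><>q:
1: no successors, so <><>q fails. ✗
2: no successors, so <><>q fails. ✗
3: successors {2}; <>q there: 2:F. ✗
— 0 worlds.

1 and 0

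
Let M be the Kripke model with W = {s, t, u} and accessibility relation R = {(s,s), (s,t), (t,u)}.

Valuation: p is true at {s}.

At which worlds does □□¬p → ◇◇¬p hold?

{s}

s: □□¬p is F, ◇◇¬p is T. ✓
t: □□¬p is T, ◇◇¬p is F. ✗
u: □□¬p is T, ◇◇¬p is F. ✗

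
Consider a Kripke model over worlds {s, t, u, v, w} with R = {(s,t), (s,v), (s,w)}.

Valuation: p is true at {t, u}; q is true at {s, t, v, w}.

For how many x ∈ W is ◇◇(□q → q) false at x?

5

s: successors {t, v, w}; ◇(□q → q) there: t:F, v:F, w:F. ✗
t: no successors, so ◇◇(□q → q) fails. ✗
u: no successors, so ◇◇(□q → q) fails. ✗
v: no successors, so ◇◇(□q → q) fails. ✗
w: no successors, so ◇◇(□q → q) fails. ✗
Satisfying worlds: ∅.
So ◇◇(□q → q) fails at the other 5 worlds.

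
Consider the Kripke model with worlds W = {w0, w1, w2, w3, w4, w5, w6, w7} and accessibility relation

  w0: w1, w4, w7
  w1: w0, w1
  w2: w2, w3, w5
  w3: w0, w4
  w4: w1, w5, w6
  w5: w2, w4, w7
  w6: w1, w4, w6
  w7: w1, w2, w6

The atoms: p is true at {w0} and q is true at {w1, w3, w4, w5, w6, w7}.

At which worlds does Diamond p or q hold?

{w1, w3, w4, w5, w6, w7}

w0: Diamond p is F, q is F. ✗
w1: Diamond p is T, q is T. ✓
w2: Diamond p is F, q is F. ✗
w3: Diamond p is T, q is T. ✓
w4: Diamond p is F, q is T. ✓
w5: Diamond p is F, q is T. ✓
w6: Diamond p is F, q is T. ✓
w7: Diamond p is F, q is T. ✓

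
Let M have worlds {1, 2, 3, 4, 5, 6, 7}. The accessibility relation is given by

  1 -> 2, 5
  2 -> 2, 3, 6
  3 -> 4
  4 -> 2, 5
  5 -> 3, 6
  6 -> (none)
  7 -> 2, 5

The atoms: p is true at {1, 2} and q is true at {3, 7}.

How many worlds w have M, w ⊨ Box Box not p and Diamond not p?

1: Box Box not p is F, Diamond not p is T. ✗
2: Box Box not p is F, Diamond not p is T. ✗
3: Box Box not p is F, Diamond not p is T. ✗
4: Box Box not p is F, Diamond not p is T. ✗
5: Box Box not p is T, Diamond not p is T. ✓
6: Box Box not p is T, Diamond not p is F. ✗
7: Box Box not p is F, Diamond not p is T. ✗
Satisfying worlds: {5}.

1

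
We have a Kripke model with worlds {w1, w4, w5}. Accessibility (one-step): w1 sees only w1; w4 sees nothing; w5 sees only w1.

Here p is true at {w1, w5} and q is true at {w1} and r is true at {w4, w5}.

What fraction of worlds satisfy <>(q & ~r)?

w1: successors {w1}; q & ~r there: w1:T. ✓
w4: no successors, so <>(q & ~r) fails. ✗
w5: successors {w1}; q & ~r there: w1:T. ✓
That's 2 of 3 worlds, so 2/3.

2/3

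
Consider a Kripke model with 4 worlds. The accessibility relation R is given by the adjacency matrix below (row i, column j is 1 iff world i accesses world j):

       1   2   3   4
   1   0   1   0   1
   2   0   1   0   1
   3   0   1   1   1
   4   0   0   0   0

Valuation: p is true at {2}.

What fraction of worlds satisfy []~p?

1: successors {2, 4}; ~p there: 2:F, 4:T. ✗
2: successors {2, 4}; ~p there: 2:F, 4:T. ✗
3: successors {2, 3, 4}; ~p there: 2:F, 3:T, 4:T. ✗
4: no successors, so []~p holds vacuously. ✓
That's 1 of 4 worlds, so 1/4.

1/4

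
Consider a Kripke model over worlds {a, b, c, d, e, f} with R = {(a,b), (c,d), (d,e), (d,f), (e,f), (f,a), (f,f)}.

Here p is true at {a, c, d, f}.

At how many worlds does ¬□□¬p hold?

4

a: □□¬p is T. ✗
b: □□¬p is T. ✗
c: □□¬p is F. ✓
d: □□¬p is F. ✓
e: □□¬p is F. ✓
f: □□¬p is F. ✓
Satisfying worlds: {c, d, e, f}.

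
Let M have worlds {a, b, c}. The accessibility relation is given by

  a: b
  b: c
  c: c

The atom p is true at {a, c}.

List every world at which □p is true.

{b, c}

a: successors {b}; p there: b:F. ✗
b: successors {c}; p there: c:T. ✓
c: successors {c}; p there: c:T. ✓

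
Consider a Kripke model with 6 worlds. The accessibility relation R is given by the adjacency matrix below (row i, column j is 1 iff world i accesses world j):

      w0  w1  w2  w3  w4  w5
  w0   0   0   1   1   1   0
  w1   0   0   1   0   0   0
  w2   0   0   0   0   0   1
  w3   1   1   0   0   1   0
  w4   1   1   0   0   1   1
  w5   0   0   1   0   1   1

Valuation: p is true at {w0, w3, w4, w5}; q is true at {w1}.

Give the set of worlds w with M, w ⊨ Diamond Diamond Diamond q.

{w0, w2, w3, w4, w5}

w0: successors {w2, w3, w4}; Diamond Diamond q there: w2:F, w3:T, w4:T. ✓
w1: successors {w2}; Diamond Diamond q there: w2:F. ✗
w2: successors {w5}; Diamond Diamond q there: w5:T. ✓
w3: successors {w0, w1, w4}; Diamond Diamond q there: w0:T, w1:F, w4:T. ✓
w4: successors {w0, w1, w4, w5}; Diamond Diamond q there: w0:T, w1:F, w4:T, w5:T. ✓
w5: successors {w2, w4, w5}; Diamond Diamond q there: w2:F, w4:T, w5:T. ✓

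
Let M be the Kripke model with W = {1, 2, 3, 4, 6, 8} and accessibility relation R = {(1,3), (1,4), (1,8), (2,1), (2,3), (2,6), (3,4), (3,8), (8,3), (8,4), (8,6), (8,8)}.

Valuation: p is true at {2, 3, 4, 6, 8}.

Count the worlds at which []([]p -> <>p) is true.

1: successors {3, 4, 8}; []p -> <>p there: 3:T, 4:F, 8:T. ✗
2: successors {1, 3, 6}; []p -> <>p there: 1:T, 3:T, 6:F. ✗
3: successors {4, 8}; []p -> <>p there: 4:F, 8:T. ✗
4: no successors, so []([]p -> <>p) holds vacuously. ✓
6: no successors, so []([]p -> <>p) holds vacuously. ✓
8: successors {3, 4, 6, 8}; []p -> <>p there: 3:T, 4:F, 6:F, 8:T. ✗
Satisfying worlds: {4, 6}.

2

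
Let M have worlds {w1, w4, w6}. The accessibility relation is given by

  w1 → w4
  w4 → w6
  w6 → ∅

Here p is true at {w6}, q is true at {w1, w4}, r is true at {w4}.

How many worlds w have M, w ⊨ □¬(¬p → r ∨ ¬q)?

w1: successors {w4}; ¬(¬p → r ∨ ¬q) there: w4:F. ✗
w4: successors {w6}; ¬(¬p → r ∨ ¬q) there: w6:F. ✗
w6: no successors, so □¬(¬p → r ∨ ¬q) holds vacuously. ✓
Satisfying worlds: {w6}.

1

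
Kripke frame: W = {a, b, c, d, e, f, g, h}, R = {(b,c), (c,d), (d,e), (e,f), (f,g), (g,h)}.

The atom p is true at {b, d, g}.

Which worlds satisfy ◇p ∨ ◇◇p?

a: ◇p is F, ◇◇p is F. ✗
b: ◇p is F, ◇◇p is T. ✓
c: ◇p is T, ◇◇p is F. ✓
d: ◇p is F, ◇◇p is F. ✗
e: ◇p is F, ◇◇p is T. ✓
f: ◇p is T, ◇◇p is F. ✓
g: ◇p is F, ◇◇p is F. ✗
h: ◇p is F, ◇◇p is F. ✗

{b, c, e, f}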